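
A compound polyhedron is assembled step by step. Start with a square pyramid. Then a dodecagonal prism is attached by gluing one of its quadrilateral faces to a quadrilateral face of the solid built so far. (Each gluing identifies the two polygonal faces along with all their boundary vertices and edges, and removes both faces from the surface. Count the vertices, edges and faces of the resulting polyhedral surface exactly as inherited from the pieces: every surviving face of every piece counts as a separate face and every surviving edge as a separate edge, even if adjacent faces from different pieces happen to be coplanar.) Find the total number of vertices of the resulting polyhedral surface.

25

A square pyramid: V=5, E=8, F=5.
Attach a dodecagonal prism (V=24, E=36, F=14) along a 4-gon: merge 4 vertices and 4 edges, delete both glued faces → V=25, E=40, F=17.
Check: V − E + F = 25 − 40 + 17 = 2.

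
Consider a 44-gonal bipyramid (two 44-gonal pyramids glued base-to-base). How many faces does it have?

A bipyramid over an n-gon has 2n triangular faces and n + 2 vertices: V = 44 + 2 = 46, E = 3·44 = 132, F = 2·44 = 88.

88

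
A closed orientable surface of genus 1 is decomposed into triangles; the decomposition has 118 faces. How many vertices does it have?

χ = 2 − 2·1 = 0, and every face is a triangle so 3F = 2E.
E = 3·118/2 = 177. Then V = 0 + E − F = 0 + 177 − 118 = 59.

59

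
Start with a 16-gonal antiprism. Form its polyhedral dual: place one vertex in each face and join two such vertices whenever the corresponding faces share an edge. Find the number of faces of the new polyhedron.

32

The base solid has V = 32, E = 64, F = 34.
The dual swaps V and F and preserves E: V′ = F = 34, E′ = E = 64, F′ = V = 32.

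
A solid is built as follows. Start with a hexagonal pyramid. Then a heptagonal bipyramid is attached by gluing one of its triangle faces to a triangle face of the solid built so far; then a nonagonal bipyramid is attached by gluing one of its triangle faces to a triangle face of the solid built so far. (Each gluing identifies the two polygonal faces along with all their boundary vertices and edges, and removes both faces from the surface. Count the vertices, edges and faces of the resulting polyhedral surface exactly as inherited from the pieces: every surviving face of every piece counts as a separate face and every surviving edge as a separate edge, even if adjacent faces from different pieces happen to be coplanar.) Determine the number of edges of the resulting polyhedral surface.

A hexagonal pyramid: V=7, E=12, F=7.
Attach a heptagonal bipyramid (V=9, E=21, F=14) along a 3-gon: merge 3 vertices and 3 edges, delete both glued faces → V=13, E=30, F=19.
Attach a nonagonal bipyramid (V=11, E=27, F=18) along a 3-gon: merge 3 vertices and 3 edges, delete both glued faces → V=21, E=54, F=35.
Check: V − E + F = 21 − 54 + 35 = 2.

54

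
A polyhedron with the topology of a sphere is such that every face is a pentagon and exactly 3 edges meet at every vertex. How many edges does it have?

30

Each face has 5 edges and each edge borders two faces, so 2E = 5F.
Each vertex has degree 3, so 3V = 2E and hence V = 5F/3.
Euler: V − E + F = 2 ⇒ (5F/3) − (5F/2) + F = 2.
Multiply by 6: (10 − 15 + 6)F = 12, i.e. 1F = 12.
So F = 12, E = 5·12/2 = 30, V = 5·12/3 = 20.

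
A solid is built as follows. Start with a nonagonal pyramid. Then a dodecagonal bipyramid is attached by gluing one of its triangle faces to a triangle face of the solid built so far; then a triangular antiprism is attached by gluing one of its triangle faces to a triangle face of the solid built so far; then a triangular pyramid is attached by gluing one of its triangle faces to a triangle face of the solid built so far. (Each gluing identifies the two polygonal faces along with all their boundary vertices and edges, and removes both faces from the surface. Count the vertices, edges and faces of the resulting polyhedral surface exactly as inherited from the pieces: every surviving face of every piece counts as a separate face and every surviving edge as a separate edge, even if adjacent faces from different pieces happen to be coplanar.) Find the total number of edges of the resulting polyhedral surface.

A nonagonal pyramid: V=10, E=18, F=10.
Attach a dodecagonal bipyramid (V=14, E=36, F=24) along a 3-gon: merge 3 vertices and 3 edges, delete both glued faces → V=21, E=51, F=32.
Attach a triangular antiprism (V=6, E=12, F=8) along a 3-gon: merge 3 vertices and 3 edges, delete both glued faces → V=24, E=60, F=38.
Attach a triangular pyramid (V=4, E=6, F=4) along a 3-gon: merge 3 vertices and 3 edges, delete both glued faces → V=25, E=63, F=40.
Check: V − E + F = 25 − 63 + 40 = 2.

63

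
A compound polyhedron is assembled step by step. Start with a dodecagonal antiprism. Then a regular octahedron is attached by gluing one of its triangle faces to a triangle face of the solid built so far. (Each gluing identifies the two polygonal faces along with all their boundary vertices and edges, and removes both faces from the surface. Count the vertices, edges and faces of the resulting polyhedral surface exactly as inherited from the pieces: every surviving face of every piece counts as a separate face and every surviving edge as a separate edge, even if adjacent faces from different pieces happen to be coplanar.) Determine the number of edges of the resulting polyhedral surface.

A dodecagonal antiprism: V=24, E=48, F=26.
Attach a regular octahedron (V=6, E=12, F=8) along a 3-gon: merge 3 vertices and 3 edges, delete both glued faces → V=27, E=57, F=32.
Check: V − E + F = 27 − 57 + 32 = 2.

57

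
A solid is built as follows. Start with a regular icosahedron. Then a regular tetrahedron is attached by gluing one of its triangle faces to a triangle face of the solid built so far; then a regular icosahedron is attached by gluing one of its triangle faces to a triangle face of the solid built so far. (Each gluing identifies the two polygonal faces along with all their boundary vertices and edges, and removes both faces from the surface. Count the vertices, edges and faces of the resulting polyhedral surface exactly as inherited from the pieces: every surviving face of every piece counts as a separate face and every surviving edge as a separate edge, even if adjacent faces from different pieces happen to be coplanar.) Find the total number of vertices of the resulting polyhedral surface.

A regular icosahedron: V=12, E=30, F=20.
Attach a regular tetrahedron (V=4, E=6, F=4) along a 3-gon: merge 3 vertices and 3 edges, delete both glued faces → V=13, E=33, F=22.
Attach a regular icosahedron (V=12, E=30, F=20) along a 3-gon: merge 3 vertices and 3 edges, delete both glued faces → V=22, E=60, F=40.
Check: V − E + F = 22 − 60 + 40 = 2.

22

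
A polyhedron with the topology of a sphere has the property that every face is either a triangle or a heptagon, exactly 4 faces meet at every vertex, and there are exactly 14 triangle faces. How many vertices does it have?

14

Let x be the number of heptagons; then F = 14 + x.
Edge–face incidences: 2E = 3·14 + 7·x = 42 + 7x.
Every vertex has degree 4, so 4V = 2E.
Euler: V − E + F = 2 ⇒ (2E)/4 − E + (14 + x) = 2.
Multiply by 8: 2·(2E) − 4·(2E) + 8·(14 + x) = 16, i.e. 112 + 8x − 2·(42 + 7x) = 16.
Collecting terms: −6x + 28 = 16, so −6x = −12, so x = 2.
Then 2E = 42 + 7·2 = 56, so E = 28, V = 2E/4 = 14, F = 14 + 2 = 16.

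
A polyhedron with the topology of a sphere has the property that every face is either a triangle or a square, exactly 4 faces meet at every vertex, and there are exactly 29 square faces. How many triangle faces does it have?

8

Let x be the number of triangles; then F = 29 + x.
Edge–face incidences: 2E = 4·29 + 3·x = 116 + 3x.
Every vertex has degree 4, so 4V = 2E.
Euler: V − E + F = 2 ⇒ (2E)/4 − E + (29 + x) = 2.
Multiply by 8: 2·(2E) − 4·(2E) + 8·(29 + x) = 16, i.e. 232 + 8x − 2·(116 + 3x) = 16.
Collecting terms: 2x = 16, so x = 8.
Then 2E = 116 + 3·8 = 140, so E = 70, V = 2E/4 = 35, F = 29 + 8 = 37.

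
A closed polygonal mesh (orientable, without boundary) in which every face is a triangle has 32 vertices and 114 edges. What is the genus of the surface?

4

Every face is a triangle and each edge borders two faces, so 3F = 2·114, giving F = 76.
χ = V − E + F = 32 − 114 + 76 = -6.
For a closed orientable surface χ = 2 − 2g, so g = (2 − (-6))/2 = 4.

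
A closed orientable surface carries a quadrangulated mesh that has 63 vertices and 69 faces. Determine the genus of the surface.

4

Every face is a square, so 2E = 4·69 = 276, giving E = 138.
χ = V − E + F = 63 − 138 + 69 = -6.
For a closed orientable surface χ = 2 − 2g, so g = (2 − (-6))/2 = 4.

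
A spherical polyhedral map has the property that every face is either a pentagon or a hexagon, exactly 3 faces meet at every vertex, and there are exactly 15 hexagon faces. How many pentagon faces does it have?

12

Let x be the number of pentagons; then F = 15 + x.
Edge–face incidences: 2E = 6·15 + 5·x = 90 + 5x.
Every vertex has degree 3, so 3V = 2E.
Euler: V − E + F = 2 ⇒ (2E)/3 − E + (15 + x) = 2.
Multiply by 6: 2·(2E) − 3·(2E) + 6·(15 + x) = 12, i.e. 90 + 6x − (90 + 5x) = 12.
Collecting terms: x = 12.
Then 2E = 90 + 5·12 = 150, so E = 75, V = 2E/3 = 50, F = 15 + 12 = 27.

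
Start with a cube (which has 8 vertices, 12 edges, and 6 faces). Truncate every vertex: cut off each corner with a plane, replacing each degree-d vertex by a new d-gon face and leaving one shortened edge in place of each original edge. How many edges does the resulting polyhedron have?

Truncation replaces each original edge-end by a new vertex, so V′ = 2E = 24.
Each original edge survives, and each old vertex of degree d contributes d new edges; summing degrees gives Σd = 2E, so E′ = E + 2E = 3E = 36.
Each original face survives and each original vertex becomes one new face: F′ = F + V = 14.

36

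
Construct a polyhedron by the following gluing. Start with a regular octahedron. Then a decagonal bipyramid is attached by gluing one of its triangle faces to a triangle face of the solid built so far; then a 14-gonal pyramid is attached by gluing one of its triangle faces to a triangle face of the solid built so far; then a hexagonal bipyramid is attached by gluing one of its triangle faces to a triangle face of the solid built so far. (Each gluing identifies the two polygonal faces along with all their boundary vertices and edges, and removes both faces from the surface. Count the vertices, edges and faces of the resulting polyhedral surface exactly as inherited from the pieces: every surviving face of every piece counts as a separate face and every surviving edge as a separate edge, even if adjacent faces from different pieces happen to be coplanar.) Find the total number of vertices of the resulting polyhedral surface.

A regular octahedron: V=6, E=12, F=8.
Attach a decagonal bipyramid (V=12, E=30, F=20) along a 3-gon: merge 3 vertices and 3 edges, delete both glued faces → V=15, E=39, F=26.
Attach a 14-gonal pyramid (V=15, E=28, F=15) along a 3-gon: merge 3 vertices and 3 edges, delete both glued faces → V=27, E=64, F=39.
Attach a hexagonal bipyramid (V=8, E=18, F=12) along a 3-gon: merge 3 vertices and 3 edges, delete both glued faces → V=32, E=79, F=49.
Check: V − E + F = 32 − 79 + 49 = 2.

32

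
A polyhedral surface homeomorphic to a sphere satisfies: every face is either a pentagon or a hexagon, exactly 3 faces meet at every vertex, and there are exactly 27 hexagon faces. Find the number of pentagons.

Let x be the number of pentagons; then F = 27 + x.
Edge–face incidences: 2E = 6·27 + 5·x = 162 + 5x.
Every vertex has degree 3, so 3V = 2E.
Euler: V − E + F = 2 ⇒ (2E)/3 − E + (27 + x) = 2.
Multiply by 6: 2·(2E) − 3·(2E) + 6·(27 + x) = 12, i.e. 162 + 6x − (162 + 5x) = 12.
Collecting terms: x = 12.
Then 2E = 162 + 5·12 = 222, so E = 111, V = 2E/3 = 74, F = 27 + 12 = 39.

12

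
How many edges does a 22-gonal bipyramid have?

66

A bipyramid over an n-gon has 2n triangular faces and n + 2 vertices: V = 22 + 2 = 24, E = 3·22 = 66, F = 2·22 = 44.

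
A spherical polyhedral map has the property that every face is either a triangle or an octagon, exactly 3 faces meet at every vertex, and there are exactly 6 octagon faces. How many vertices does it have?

Let x be the number of triangles; then F = 6 + x.
Edge–face incidences: 2E = 8·6 + 3·x = 48 + 3x.
Every vertex has degree 3, so 3V = 2E.
Euler: V − E + F = 2 ⇒ (2E)/3 − E + (6 + x) = 2.
Multiply by 6: 2·(2E) − 3·(2E) + 6·(6 + x) = 12, i.e. 36 + 6x − (48 + 3x) = 12.
Collecting terms: 3x − 12 = 12, so 3x = 24, so x = 8.
Then 2E = 48 + 3·8 = 72, so E = 36, V = 2E/3 = 24, F = 6 + 8 = 14.

24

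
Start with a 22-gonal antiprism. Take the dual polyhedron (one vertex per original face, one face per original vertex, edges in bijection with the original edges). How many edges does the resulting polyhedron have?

88

The base solid has V = 44, E = 88, F = 46.
The dual swaps V and F and preserves E: V′ = F = 46, E′ = E = 88, F′ = V = 44.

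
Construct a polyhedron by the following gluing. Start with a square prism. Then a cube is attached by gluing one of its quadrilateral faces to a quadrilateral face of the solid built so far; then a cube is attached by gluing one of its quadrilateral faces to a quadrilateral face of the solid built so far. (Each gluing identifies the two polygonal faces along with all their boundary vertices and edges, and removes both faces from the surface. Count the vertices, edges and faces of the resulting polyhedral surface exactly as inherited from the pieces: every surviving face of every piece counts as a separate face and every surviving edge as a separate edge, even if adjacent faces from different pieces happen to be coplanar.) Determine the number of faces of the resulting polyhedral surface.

A square prism: V=8, E=12, F=6.
Attach a cube (V=8, E=12, F=6) along a 4-gon: merge 4 vertices and 4 edges, delete both glued faces → V=12, E=20, F=10.
Attach a cube (V=8, E=12, F=6) along a 4-gon: merge 4 vertices and 4 edges, delete both glued faces → V=16, E=28, F=14.
Check: V − E + F = 16 − 28 + 14 = 2.

14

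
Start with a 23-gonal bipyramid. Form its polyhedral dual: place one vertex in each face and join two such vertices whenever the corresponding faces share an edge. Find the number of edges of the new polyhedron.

The base solid has V = 25, E = 69, F = 46.
The dual swaps V and F and preserves E: V′ = F = 46, E′ = E = 69, F′ = V = 25.

69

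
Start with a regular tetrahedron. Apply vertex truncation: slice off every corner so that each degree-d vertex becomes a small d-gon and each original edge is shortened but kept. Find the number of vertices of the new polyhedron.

The base solid has V = 4, E = 6, F = 4.
Truncation replaces each original edge-end by a new vertex, so V′ = 2E = 12.
Each original edge survives, and each old vertex of degree d contributes d new edges; summing degrees gives Σd = 2E, so E′ = E + 2E = 3E = 18.
Each original face survives and each original vertex becomes one new face: F′ = F + V = 8.

12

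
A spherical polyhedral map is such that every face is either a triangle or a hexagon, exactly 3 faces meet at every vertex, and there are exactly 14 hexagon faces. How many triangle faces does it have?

Let x be the number of triangles; then F = 14 + x.
Edge–face incidences: 2E = 6·14 + 3·x = 84 + 3x.
Every vertex has degree 3, so 3V = 2E.
Euler: V − E + F = 2 ⇒ (2E)/3 − E + (14 + x) = 2.
Multiply by 6: 2·(2E) − 3·(2E) + 6·(14 + x) = 12, i.e. 84 + 6x − (84 + 3x) = 12.
Collecting terms: 3x = 12, so x = 4.
Then 2E = 84 + 3·4 = 96, so E = 48, V = 2E/3 = 32, F = 14 + 4 = 18.

4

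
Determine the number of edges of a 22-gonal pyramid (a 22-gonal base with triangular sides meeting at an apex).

A pyramid on an n-gon base has one n-gon and n triangles: V = 22 + 1 = 23, E = 2·22 = 44, F = 22 + 1 = 23.

44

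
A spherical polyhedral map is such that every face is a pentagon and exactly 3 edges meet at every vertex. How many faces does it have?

12

Each face has 5 edges and each edge borders two faces, so 2E = 5F.
Each vertex has degree 3, so 3V = 2E and hence V = 5F/3.
Euler: V − E + F = 2 ⇒ (5F/3) − (5F/2) + F = 2.
Multiply by 6: (10 − 15 + 6)F = 12, i.e. 1F = 12.
So F = 12, E = 5·12/2 = 30, V = 5·12/3 = 20.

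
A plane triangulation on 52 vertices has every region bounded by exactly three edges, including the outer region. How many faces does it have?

100

In a plane triangulation 3F = 2E and V − E + F = 2, so F = 2V − 4 = 2·52 − 4 = 100.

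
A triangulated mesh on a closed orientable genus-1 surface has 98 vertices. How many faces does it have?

χ = 2 − 2·1 = 0, and every face is a triangle so 3F = 2E.
V − E + F = 0 with E = 3F/2 gives 98 − (3/2 − 1)·F = 0, so F = 196 and E = 294.

196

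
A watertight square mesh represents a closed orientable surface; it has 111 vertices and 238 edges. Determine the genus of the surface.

5

Every face is a square and each edge borders two faces, so 4F = 2·238, giving F = 119.
χ = V − E + F = 111 − 238 + 119 = -8.
For a closed orientable surface χ = 2 − 2g, so g = (2 − (-8))/2 = 5.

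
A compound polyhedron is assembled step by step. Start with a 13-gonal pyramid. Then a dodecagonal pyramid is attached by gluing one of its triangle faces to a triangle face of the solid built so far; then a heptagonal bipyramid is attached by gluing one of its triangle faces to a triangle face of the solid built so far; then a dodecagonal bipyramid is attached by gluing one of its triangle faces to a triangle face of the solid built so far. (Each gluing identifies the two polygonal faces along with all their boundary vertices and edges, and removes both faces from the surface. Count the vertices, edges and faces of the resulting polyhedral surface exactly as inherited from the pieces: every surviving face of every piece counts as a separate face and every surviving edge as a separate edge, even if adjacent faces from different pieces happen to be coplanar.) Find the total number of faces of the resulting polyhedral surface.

59

A 13-gonal pyramid: V=14, E=26, F=14.
Attach a dodecagonal pyramid (V=13, E=24, F=13) along a 3-gon: merge 3 vertices and 3 edges, delete both glued faces → V=24, E=47, F=25.
Attach a heptagonal bipyramid (V=9, E=21, F=14) along a 3-gon: merge 3 vertices and 3 edges, delete both glued faces → V=30, E=65, F=37.
Attach a dodecagonal bipyramid (V=14, E=36, F=24) along a 3-gon: merge 3 vertices and 3 edges, delete both glued faces → V=41, E=98, F=59.
Check: V − E + F = 41 − 98 + 59 = 2.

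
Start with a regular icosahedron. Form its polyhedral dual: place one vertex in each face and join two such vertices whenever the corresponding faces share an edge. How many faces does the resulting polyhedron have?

12

The base solid has V = 12, E = 30, F = 20.
The dual swaps V and F and preserves E: V′ = F = 20, E′ = E = 30, F′ = V = 12.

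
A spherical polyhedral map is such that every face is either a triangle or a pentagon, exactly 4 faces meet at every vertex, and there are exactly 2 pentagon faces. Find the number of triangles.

Let x be the number of triangles; then F = 2 + x.
Edge–face incidences: 2E = 5·2 + 3·x = 10 + 3x.
Every vertex has degree 4, so 4V = 2E.
Euler: V − E + F = 2 ⇒ (2E)/4 − E + (2 + x) = 2.
Multiply by 8: 2·(2E) − 4·(2E) + 8·(2 + x) = 16, i.e. 16 + 8x − 2·(10 + 3x) = 16.
Collecting terms: 2x − 4 = 16, so 2x = 20, so x = 10.
Then 2E = 10 + 3·10 = 40, so E = 20, V = 2E/4 = 10, F = 2 + 10 = 12.

10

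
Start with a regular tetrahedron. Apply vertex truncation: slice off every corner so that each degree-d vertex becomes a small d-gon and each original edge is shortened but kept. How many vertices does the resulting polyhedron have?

12

The base solid has V = 4, E = 6, F = 4.
Truncation replaces each original edge-end by a new vertex, so V′ = 2E = 12.
Each original edge survives, and each old vertex of degree d contributes d new edges; summing degrees gives Σd = 2E, so E′ = E + 2E = 3E = 18.
Each original face survives and each original vertex becomes one new face: F′ = F + V = 8.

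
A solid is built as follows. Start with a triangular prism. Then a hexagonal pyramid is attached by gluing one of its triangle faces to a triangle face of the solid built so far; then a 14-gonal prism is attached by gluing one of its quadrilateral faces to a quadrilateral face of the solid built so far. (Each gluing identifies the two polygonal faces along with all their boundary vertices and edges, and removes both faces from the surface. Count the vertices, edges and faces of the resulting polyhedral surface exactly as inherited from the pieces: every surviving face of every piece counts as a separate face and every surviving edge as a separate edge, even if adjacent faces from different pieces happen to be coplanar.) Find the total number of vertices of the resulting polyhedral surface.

34

A triangular prism: V=6, E=9, F=5.
Attach a hexagonal pyramid (V=7, E=12, F=7) along a 3-gon: merge 3 vertices and 3 edges, delete both glued faces → V=10, E=18, F=10.
Attach a 14-gonal prism (V=28, E=42, F=16) along a 4-gon: merge 4 vertices and 4 edges, delete both glued faces → V=34, E=56, F=24.
Check: V − E + F = 34 − 56 + 24 = 2.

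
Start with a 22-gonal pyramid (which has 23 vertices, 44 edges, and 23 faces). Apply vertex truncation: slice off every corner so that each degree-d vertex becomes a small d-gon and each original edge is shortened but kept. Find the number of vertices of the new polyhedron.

88

Truncation replaces each original edge-end by a new vertex, so V′ = 2E = 88.
Each original edge survives, and each old vertex of degree d contributes d new edges; summing degrees gives Σd = 2E, so E′ = E + 2E = 3E = 132.
Each original face survives and each original vertex becomes one new face: F′ = F + V = 46.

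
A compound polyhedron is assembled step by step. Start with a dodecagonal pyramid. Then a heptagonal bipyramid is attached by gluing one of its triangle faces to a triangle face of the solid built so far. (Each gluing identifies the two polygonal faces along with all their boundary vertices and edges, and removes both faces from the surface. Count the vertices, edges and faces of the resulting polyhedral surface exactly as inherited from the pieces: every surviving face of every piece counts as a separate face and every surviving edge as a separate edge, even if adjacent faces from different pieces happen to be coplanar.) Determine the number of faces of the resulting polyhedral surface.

25

A dodecagonal pyramid: V=13, E=24, F=13.
Attach a heptagonal bipyramid (V=9, E=21, F=14) along a 3-gon: merge 3 vertices and 3 edges, delete both glued faces → V=19, E=42, F=25.
Check: V − E + F = 19 − 42 + 25 = 2.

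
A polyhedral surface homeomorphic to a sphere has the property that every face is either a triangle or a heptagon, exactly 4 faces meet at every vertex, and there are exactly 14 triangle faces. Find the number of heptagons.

2

Let x be the number of heptagons; then F = 14 + x.
Edge–face incidences: 2E = 3·14 + 7·x = 42 + 7x.
Every vertex has degree 4, so 4V = 2E.
Euler: V − E + F = 2 ⇒ (2E)/4 − E + (14 + x) = 2.
Multiply by 8: 2·(2E) − 4·(2E) + 8·(14 + x) = 16, i.e. 112 + 8x − 2·(42 + 7x) = 16.
Collecting terms: −6x + 28 = 16, so −6x = −12, so x = 2.
Then 2E = 42 + 7·2 = 56, so E = 28, V = 2E/4 = 14, F = 14 + 2 = 16.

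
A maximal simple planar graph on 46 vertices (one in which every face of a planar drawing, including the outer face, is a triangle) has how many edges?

In a plane triangulation 3F = 2E and V − E + F = 2, so E = 3V − 6 = 3·46 − 6 = 132.

132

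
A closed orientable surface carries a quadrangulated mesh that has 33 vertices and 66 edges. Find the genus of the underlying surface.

Every face is a square and each edge borders two faces, so 4F = 2·66, giving F = 33.
χ = V − E + F = 33 − 66 + 33 = 0.
For a closed orientable surface χ = 2 − 2g, so g = (2 − (0))/2 = 1.

1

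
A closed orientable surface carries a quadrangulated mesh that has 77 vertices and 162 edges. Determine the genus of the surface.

Every face is a square and each edge borders two faces, so 4F = 2·162, giving F = 81.
χ = V − E + F = 77 − 162 + 81 = -4.
For a closed orientable surface χ = 2 − 2g, so g = (2 − (-4))/2 = 3.

3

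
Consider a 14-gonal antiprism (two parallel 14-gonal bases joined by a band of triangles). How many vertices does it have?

28

An antiprism on an n-gon has two n-gon caps and 2n triangles: V = 2·14 = 28, E = 4·14 = 56, F = 2·14 + 2 = 30.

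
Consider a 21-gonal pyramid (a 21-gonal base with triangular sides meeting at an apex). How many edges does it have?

A pyramid on an n-gon base has one n-gon and n triangles: V = 21 + 1 = 22, E = 2·21 = 42, F = 21 + 1 = 22.

42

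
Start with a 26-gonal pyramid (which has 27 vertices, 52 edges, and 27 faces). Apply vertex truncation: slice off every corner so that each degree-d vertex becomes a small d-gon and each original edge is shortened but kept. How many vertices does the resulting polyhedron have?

104

Truncation replaces each original edge-end by a new vertex, so V′ = 2E = 104.
Each original edge survives, and each old vertex of degree d contributes d new edges; summing degrees gives Σd = 2E, so E′ = E + 2E = 3E = 156.
Each original face survives and each original vertex becomes one new face: F′ = F + V = 54.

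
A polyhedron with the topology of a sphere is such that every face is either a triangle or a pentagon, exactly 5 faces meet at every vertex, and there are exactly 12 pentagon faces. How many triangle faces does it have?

80

Let x be the number of triangles; then F = 12 + x.
Edge–face incidences: 2E = 5·12 + 3·x = 60 + 3x.
Every vertex has degree 5, so 5V = 2E.
Euler: V − E + F = 2 ⇒ (2E)/5 − E + (12 + x) = 2.
Multiply by 10: 2·(2E) − 5·(2E) + 10·(12 + x) = 20, i.e. 120 + 10x − 3·(60 + 3x) = 20.
Collecting terms: x − 60 = 20, so x = 80.
Then 2E = 60 + 3·80 = 300, so E = 150, V = 2E/5 = 60, F = 12 + 80 = 92.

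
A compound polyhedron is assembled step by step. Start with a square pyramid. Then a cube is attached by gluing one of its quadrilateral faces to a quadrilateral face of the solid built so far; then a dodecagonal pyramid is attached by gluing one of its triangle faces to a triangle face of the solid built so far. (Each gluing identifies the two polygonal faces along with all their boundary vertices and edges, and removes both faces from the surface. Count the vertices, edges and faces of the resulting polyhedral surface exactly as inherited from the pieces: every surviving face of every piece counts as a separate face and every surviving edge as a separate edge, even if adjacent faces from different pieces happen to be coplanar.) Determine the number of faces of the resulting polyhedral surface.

20

A square pyramid: V=5, E=8, F=5.
Attach a cube (V=8, E=12, F=6) along a 4-gon: merge 4 vertices and 4 edges, delete both glued faces → V=9, E=16, F=9.
Attach a dodecagonal pyramid (V=13, E=24, F=13) along a 3-gon: merge 3 vertices and 3 edges, delete both glued faces → V=19, E=37, F=20.
Check: V − E + F = 19 − 37 + 20 = 2.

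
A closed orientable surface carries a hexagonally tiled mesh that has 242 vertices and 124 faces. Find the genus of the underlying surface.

4

Every face is a hexagon, so 2E = 6·124 = 744, giving E = 372.
χ = V − E + F = 242 − 372 + 124 = -6.
For a closed orientable surface χ = 2 − 2g, so g = (2 − (-6))/2 = 4.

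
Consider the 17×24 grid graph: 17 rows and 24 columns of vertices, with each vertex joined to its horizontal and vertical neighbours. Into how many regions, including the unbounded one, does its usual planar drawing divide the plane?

369

The grid has V = 17·24 = 408 vertices and E = 17·23 + 24·16 = 775 edges.
F = 2 − V + E = 2 − 408 + 775 = 369.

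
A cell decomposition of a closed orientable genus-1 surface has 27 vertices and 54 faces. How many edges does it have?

81

For a closed orientable surface of genus 1, χ = 2 − 2·1 = 0.
E = V + F − (0) = 27 + 54 − (0) = 81.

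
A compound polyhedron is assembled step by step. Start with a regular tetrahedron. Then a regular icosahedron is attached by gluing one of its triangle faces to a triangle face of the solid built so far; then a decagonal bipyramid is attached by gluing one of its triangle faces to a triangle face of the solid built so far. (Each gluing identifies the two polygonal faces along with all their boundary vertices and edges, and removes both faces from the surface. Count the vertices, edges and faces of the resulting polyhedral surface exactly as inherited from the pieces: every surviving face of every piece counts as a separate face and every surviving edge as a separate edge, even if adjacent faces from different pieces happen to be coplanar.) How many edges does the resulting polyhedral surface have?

A regular tetrahedron: V=4, E=6, F=4.
Attach a regular icosahedron (V=12, E=30, F=20) along a 3-gon: merge 3 vertices and 3 edges, delete both glued faces → V=13, E=33, F=22.
Attach a decagonal bipyramid (V=12, E=30, F=20) along a 3-gon: merge 3 vertices and 3 edges, delete both glued faces → V=22, E=60, F=40.
Check: V − E + F = 22 − 60 + 40 = 2.

60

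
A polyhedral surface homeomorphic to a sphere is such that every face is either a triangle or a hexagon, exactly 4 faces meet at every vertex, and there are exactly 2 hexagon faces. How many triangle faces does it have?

12

Let x be the number of triangles; then F = 2 + x.
Edge–face incidences: 2E = 6·2 + 3·x = 12 + 3x.
Every vertex has degree 4, so 4V = 2E.
Euler: V − E + F = 2 ⇒ (2E)/4 − E + (2 + x) = 2.
Multiply by 8: 2·(2E) − 4·(2E) + 8·(2 + x) = 16, i.e. 16 + 8x − 2·(12 + 3x) = 16.
Collecting terms: 2x − 8 = 16, so 2x = 24, so x = 12.
Then 2E = 12 + 3·12 = 48, so E = 24, V = 2E/4 = 12, F = 2 + 12 = 14.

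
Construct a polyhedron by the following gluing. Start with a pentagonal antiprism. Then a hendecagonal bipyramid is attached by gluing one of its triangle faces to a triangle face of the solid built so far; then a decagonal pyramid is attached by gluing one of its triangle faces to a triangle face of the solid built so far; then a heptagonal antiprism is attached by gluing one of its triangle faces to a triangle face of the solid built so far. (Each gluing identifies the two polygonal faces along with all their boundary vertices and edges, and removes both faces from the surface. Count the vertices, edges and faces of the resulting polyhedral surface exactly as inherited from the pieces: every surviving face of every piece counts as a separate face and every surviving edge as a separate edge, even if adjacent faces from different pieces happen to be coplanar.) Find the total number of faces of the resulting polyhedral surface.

A pentagonal antiprism: V=10, E=20, F=12.
Attach a hendecagonal bipyramid (V=13, E=33, F=22) along a 3-gon: merge 3 vertices and 3 edges, delete both glued faces → V=20, E=50, F=32.
Attach a decagonal pyramid (V=11, E=20, F=11) along a 3-gon: merge 3 vertices and 3 edges, delete both glued faces → V=28, E=67, F=41.
Attach a heptagonal antiprism (V=14, E=28, F=16) along a 3-gon: merge 3 vertices and 3 edges, delete both glued faces → V=39, E=92, F=55.
Check: V − E + F = 39 − 92 + 55 = 2.

55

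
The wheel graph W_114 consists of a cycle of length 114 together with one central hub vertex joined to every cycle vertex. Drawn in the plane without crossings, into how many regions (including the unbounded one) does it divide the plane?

115

W_114 has V = 114 + 1 = 115 vertices and E = 2·114 = 228 edges.
By Euler's formula F = 2 − V + E = 2 − 115 + 228 = 115.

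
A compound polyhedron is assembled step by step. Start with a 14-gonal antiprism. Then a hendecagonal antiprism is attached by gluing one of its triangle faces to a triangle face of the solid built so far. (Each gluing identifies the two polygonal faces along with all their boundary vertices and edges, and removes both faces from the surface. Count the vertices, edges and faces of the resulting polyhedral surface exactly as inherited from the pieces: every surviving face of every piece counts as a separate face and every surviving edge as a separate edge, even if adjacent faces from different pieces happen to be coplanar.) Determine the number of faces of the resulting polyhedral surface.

A 14-gonal antiprism: V=28, E=56, F=30.
Attach a hendecagonal antiprism (V=22, E=44, F=24) along a 3-gon: merge 3 vertices and 3 edges, delete both glued faces → V=47, E=97, F=52.
Check: V − E + F = 47 − 97 + 52 = 2.

52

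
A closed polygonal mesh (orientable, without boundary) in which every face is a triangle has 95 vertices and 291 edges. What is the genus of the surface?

Every face is a triangle and each edge borders two faces, so 3F = 2·291, giving F = 194.
χ = V − E + F = 95 − 291 + 194 = -2.
For a closed orientable surface χ = 2 − 2g, so g = (2 − (-2))/2 = 2.

2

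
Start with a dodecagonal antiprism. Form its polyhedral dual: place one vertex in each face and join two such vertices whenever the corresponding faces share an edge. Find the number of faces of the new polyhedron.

The base solid has V = 24, E = 48, F = 26.
The dual swaps V and F and preserves E: V′ = F = 26, E′ = E = 48, F′ = V = 24.

24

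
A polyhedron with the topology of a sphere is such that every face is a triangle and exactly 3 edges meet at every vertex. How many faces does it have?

Each face has 3 edges and each edge borders two faces, so 2E = 3F.
Each vertex has degree 3, so 3V = 2E and hence V = 3F/3.
Euler: V − E + F = 2 ⇒ (3F/3) − (3F/2) + F = 2.
Multiply by 6: (6 − 9 + 6)F = 12, i.e. 3F = 12.
So F = 4, E = 3·4/2 = 6, V = 3·4/3 = 4.

4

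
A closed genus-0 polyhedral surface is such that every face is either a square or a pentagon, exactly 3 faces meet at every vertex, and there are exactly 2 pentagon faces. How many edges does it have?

15

Let x be the number of squares; then F = 2 + x.
Edge–face incidences: 2E = 5·2 + 4·x = 10 + 4x.
Every vertex has degree 3, so 3V = 2E.
Euler: V − E + F = 2 ⇒ (2E)/3 − E + (2 + x) = 2.
Multiply by 6: 2·(2E) − 3·(2E) + 6·(2 + x) = 12, i.e. 12 + 6x − (10 + 4x) = 12.
Collecting terms: 2x + 2 = 12, so 2x = 10, so x = 5.
Then 2E = 10 + 4·5 = 30, so E = 15, V = 2E/3 = 10, F = 2 + 5 = 7.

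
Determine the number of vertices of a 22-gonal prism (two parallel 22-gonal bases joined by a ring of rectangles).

44

A prism on an n-gon has two n-gon bases and n rectangular sides: V = 2·22 = 44, E = 3·22 = 66, F = 22 + 2 = 24.
Check: V − E + F = 44 − 66 + 24 = 2.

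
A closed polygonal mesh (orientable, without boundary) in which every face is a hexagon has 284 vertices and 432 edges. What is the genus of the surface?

Every face is a hexagon and each edge borders two faces, so 6F = 2·432, giving F = 144.
χ = V − E + F = 284 − 432 + 144 = -4.
For a closed orientable surface χ = 2 − 2g, so g = (2 − (-4))/2 = 3.

3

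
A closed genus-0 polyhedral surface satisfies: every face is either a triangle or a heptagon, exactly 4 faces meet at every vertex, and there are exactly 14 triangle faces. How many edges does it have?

Let x be the number of heptagons; then F = 14 + x.
Edge–face incidences: 2E = 3·14 + 7·x = 42 + 7x.
Every vertex has degree 4, so 4V = 2E.
Euler: V − E + F = 2 ⇒ (2E)/4 − E + (14 + x) = 2.
Multiply by 8: 2·(2E) − 4·(2E) + 8·(14 + x) = 16, i.e. 112 + 8x − 2·(42 + 7x) = 16.
Collecting terms: −6x + 28 = 16, so −6x = −12, so x = 2.
Then 2E = 42 + 7·2 = 56, so E = 28, V = 2E/4 = 14, F = 14 + 2 = 16.

28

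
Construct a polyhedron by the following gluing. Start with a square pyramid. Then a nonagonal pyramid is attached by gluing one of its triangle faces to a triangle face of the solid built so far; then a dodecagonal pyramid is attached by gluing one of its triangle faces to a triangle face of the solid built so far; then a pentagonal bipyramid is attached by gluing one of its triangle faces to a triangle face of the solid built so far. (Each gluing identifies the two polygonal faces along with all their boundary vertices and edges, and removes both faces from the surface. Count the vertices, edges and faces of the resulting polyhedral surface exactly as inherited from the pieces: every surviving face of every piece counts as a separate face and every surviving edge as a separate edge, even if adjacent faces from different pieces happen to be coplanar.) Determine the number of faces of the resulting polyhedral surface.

32

A square pyramid: V=5, E=8, F=5.
Attach a nonagonal pyramid (V=10, E=18, F=10) along a 3-gon: merge 3 vertices and 3 edges, delete both glued faces → V=12, E=23, F=13.
Attach a dodecagonal pyramid (V=13, E=24, F=13) along a 3-gon: merge 3 vertices and 3 edges, delete both glued faces → V=22, E=44, F=24.
Attach a pentagonal bipyramid (V=7, E=15, F=10) along a 3-gon: merge 3 vertices and 3 edges, delete both glued faces → V=26, E=56, F=32.
Check: V − E + F = 26 − 56 + 32 = 2.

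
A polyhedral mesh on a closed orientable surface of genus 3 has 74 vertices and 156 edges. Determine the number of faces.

For a closed orientable surface of genus 3, χ = 2 − 2·3 = -4.
F = -4 − V + E = -4 − 74 + 156 = 78.

78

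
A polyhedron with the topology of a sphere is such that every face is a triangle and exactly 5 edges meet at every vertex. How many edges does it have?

30

Each face has 3 edges and each edge borders two faces, so 2E = 3F.
Each vertex has degree 5, so 5V = 2E and hence V = 3F/5.
Euler: V − E + F = 2 ⇒ (3F/5) − (3F/2) + F = 2.
Multiply by 10: (6 − 15 + 10)F = 20, i.e. 1F = 20.
So F = 20, E = 3·20/2 = 30, V = 3·20/5 = 12.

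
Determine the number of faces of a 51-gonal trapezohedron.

The n-trapezohedron (dual of the n-antiprism) has V = 2·51 + 2 = 104, E = 4·51 = 204, F = 2·51 = 102.
Check: V − E + F = 104 − 204 + 102 = 2.

102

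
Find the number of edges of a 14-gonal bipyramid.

A bipyramid over an n-gon has 2n triangular faces and n + 2 vertices: V = 14 + 2 = 16, E = 3·14 = 42, F = 2·14 = 28.

42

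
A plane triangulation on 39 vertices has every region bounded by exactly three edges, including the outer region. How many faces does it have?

74

In a plane triangulation 3F = 2E and V − E + F = 2, so F = 2V − 4 = 2·39 − 4 = 74.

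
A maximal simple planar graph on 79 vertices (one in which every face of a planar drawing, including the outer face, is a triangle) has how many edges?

In a plane triangulation 3F = 2E and V − E + F = 2, so E = 3V − 6 = 3·79 − 6 = 231.

231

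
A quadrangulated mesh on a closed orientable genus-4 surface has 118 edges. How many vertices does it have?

χ = 2 − 2·4 = -6, and every face is a square so 4F = 2E.
F = 2E/4 = 59. Then V = -6 + E − F = -6 + 118 − 59 = 53.

53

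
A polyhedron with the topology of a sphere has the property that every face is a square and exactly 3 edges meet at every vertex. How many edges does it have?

12

Each face has 4 edges and each edge borders two faces, so 2E = 4F.
Each vertex has degree 3, so 3V = 2E and hence V = 4F/3.
Euler: V − E + F = 2 ⇒ (4F/3) − (4F/2) + F = 2.
Multiply by 6: (8 − 12 + 6)F = 12, i.e. 2F = 12.
So F = 6, E = 4·6/2 = 12, V = 4·6/3 = 8.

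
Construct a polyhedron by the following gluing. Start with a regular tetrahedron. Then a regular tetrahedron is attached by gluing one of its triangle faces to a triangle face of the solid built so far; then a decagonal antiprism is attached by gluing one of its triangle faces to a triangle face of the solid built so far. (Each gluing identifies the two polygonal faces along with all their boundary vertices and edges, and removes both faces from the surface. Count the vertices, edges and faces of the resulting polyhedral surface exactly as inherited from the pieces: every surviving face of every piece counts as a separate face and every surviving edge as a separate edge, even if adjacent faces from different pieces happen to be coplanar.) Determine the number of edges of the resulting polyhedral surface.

46

A regular tetrahedron: V=4, E=6, F=4.
Attach a regular tetrahedron (V=4, E=6, F=4) along a 3-gon: merge 3 vertices and 3 edges, delete both glued faces → V=5, E=9, F=6.
Attach a decagonal antiprism (V=20, E=40, F=22) along a 3-gon: merge 3 vertices and 3 edges, delete both glued faces → V=22, E=46, F=26.
Check: V − E + F = 22 − 46 + 26 = 2.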